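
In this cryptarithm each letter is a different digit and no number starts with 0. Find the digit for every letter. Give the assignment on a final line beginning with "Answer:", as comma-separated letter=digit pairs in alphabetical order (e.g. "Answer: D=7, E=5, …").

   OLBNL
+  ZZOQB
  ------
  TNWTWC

Step 1. [T] the sum has 6 digits but both addends have 5; that extra leading digit T is the final carry, namely 1. So T=1.
Step 2. [col 1: L + B ≡ C (mod 10)] column 1 (L + B ≡ C (mod 10), carry-in 0) doesn't pin C yet; pick C=5 and continue, so C=5.
Step 3. [col 1: L + B ≡ C (mod 10)] column 1 (L + B ≡ C (mod 10), carry-in 0) doesn't pin L yet; pick L=6 and continue, so L=6.
Step 4. [col 1: L + B ≡ C (mod 10)] in column 1 we have L+B≡C with carry-in 0; given L=6, C=5 and digits 1,5,6 already taken and all letters distinct, that pins B to 9 ⇒ B=9.
Step 5. [col 2: N + Q ≡ W (mod 10)] several values work for N in column 2 (N + Q ≡ W (mod 10), carry-in 1); try N=0 ⇒ N=0.
Step 6. [col 2: N + Q ≡ W (mod 10)] column 2 (N + Q ≡ W (mod 10), carry-in 1) doesn't pin W yet; pick W=4 and continue. So W=4.
Step 7. [col 2: N + Q ≡ W (mod 10)] column 2: given N=0, W=4, carry-in 1, and digits 0,1,4,5,6,9 already taken and all letters distinct, N+Q≡W (mod 10) forces Q=3 ⇒ Q=3.
Step 8. [col 3: B + O ≡ T (mod 10)] column 3: given B=9, T=1, carry-in 0, and digits 0,1,3,4,5,6,9 already taken and all letters distinct, B+O≡T (mod 10) forces O=2, so O=2.
Step 9. [col 4: L + Z ≡ W (mod 10)] in column 4 we have L+Z≡W with carry-in 1; given L=6, W=4 and digits 0,1,2,3,4,5,6,9 already taken and all letters distinct, that pins Z to 7, so Z=7.

Answer: B=9, C=5, L=6, N=0, O=2, Q=3, T=1, W=4, Z=7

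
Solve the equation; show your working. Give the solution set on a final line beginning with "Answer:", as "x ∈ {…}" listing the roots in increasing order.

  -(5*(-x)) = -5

Step 1. [-(5*(-x)) = -5] leading − — multiply by −1, so neg: 5*(-x) = 5.
Step 2. [5*(-x) = 5] LHS = 5·(…); ÷5 both sides. So div: -x = 1.
Step 3. [-x = 1] flip signs both sides, so neg: x = -1.

Answer: x ∈ {-1}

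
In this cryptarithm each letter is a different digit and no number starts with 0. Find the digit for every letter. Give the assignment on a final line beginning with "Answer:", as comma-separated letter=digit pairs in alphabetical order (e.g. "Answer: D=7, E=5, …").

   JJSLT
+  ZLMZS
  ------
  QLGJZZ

Step 1. [col 1: T + S ≡ Z (mod 10)] several values work for T in column 1 (T + S ≡ Z (mod 10), carry-in 0); try T=2, so T=2.
Step 2. [Q] the sum has 6 digits but both addends have 5; that extra leading digit Q is the final carry, namely 1. So Q=1.
Step 3. [col 1: T + S ≡ Z (mod 10)] column 1 (T + S ≡ Z (mod 10), carry-in 0) doesn't pin S yet; pick S=5 and continue ⇒ S=5.
Step 4. [col 1: T + S ≡ Z (mod 10)] column 1: given T=2, S=5, carry-in 0, and digits 1,2,5 already taken and all letters distinct, T+S≡Z (mod 10) forces Z=7. So Z=7.
Step 5. [col 2: L + Z ≡ Z (mod 10)] from column 2 (Z=7, carry-in 0, digits 1,2,5,7 already taken and all letters distinct): L must equal 0 ⇒ L=0.
Step 6. [col 3: S + M ≡ J (mod 10)] M=8 is one option consistent with column 3 (S + M ≡ J (mod 10), carry-in 0) — take it ⇒ M=8.
Step 7. [col 3: S + M ≡ J (mod 10)] in column 3 we have S+M≡J with carry-in 0; given S=5, M=8 and digits 0,1,2,5,7,8 already taken and all letters distinct, that pins J to 3, so J=3.
Step 8. [col 4: J + L ≡ G (mod 10)] column 4 reads J+L+carry(1)=G with J=3, L=0; with digits 0,1,2,3,5,7,8 already taken and all letters distinct, the only value for G is 4, so G=4.

Answer: G=4, J=3, L=0, M=8, Q=1, S=5, T=2, Z=7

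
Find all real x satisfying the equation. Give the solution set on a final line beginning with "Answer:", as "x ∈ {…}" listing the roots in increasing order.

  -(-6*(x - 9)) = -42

Step 1. [-(-6*(x - 9)) = -42] leading − — multiply by −1, so neg: -6*(x - 9) = 42.
Step 2. [-6*(x - 9) = 42] LHS = -6·(…); ÷-6 both sides, so div: x - 9 = -7.
Step 3. [x - 9 = -7] the outer -9 inverts by adding 9, so sub: x = 2.

Answer: x ∈ {2}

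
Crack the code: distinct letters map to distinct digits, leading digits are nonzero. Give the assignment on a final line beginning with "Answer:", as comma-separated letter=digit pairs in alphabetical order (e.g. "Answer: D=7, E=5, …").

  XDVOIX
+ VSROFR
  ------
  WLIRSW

Step 1. [col 1: X + R ≡ W (mod 10)] X=1 is one option consistent with column 1 (X + R ≡ W (mod 10), carry-in 0) — take it, so X=1.
Step 2. [col 1: X + R ≡ W (mod 10)] W=6 is one option consistent with column 1 (X + R ≡ W (mod 10), carry-in 0) — take it ⇒ W=6.
Step 3. [col 1: X + R ≡ W (mod 10)] column 1: given X=1, W=6, carry-in 0, and digits 1,6 already taken and all letters distinct, X+R≡W (mod 10) forces R=5. So R=5.
Step 4. [col 2: I + F ≡ S (mod 10)] I=9 is one option consistent with column 2 (I + F ≡ S (mod 10), carry-in 0) — take it, so I=9.
Step 5. [col 2: I + F ≡ S (mod 10)] several values work for F in column 2 (I + F ≡ S (mod 10), carry-in 0); try F=8 ⇒ F=8.
Step 6. [col 2: I + F ≡ S (mod 10)] from column 2 (I=9, F=8, carry-in 0, digits 1,5,6,8,9 already taken and all letters distinct): S must equal 7, so S=7.
Step 7. [col 3: O + O ≡ R (mod 10)] from column 3 (R=5, carry-in 1, digits 1,5,6,7,8,9 already taken and all letters distinct): O must equal 2 ⇒ O=2.
Step 8. [col 4: V + R ≡ I (mod 10)] from column 4 (R=5, I=9, carry-in 0, digits 1,2,5,6,7,8,9 already taken and all letters distinct): V must equal 4. So V=4.
Step 9. [col 5: D + S ≡ L (mod 10)] column 5 reads D+S+carry(0)=L with S=7; with digits 1,2,4,5,6,7,8,9 already taken and all letters distinct, the only value for D is 3, so D=3.
Step 10. [col 5: D + S ≡ L (mod 10)] column 5 reads D+S+carry(0)=L with D=3, S=7; with digits 1,2,3,4,5,6,7,8,9 already taken and all letters distinct, the only value for L is 0 ⇒ L=0.

Answer: D=3, F=8, I=9, L=0, O=2, R=5, S=7, V=4, W=6, X=1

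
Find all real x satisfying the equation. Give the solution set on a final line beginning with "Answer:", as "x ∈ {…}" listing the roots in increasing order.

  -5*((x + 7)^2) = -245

Step 1. [-5*((x + 7)^2) = -245] LHS = -5·(…); ÷-5 both sides ⇒ div: (x + 7)^2 = 49.
Step 2. [(x + 7)^2 = 49] 49 ≥ 0, LHS is (·)² — take ±√. So sqrt: x + 7 = 7 or -7.
Step 3. [x + 7 = 7 or -7] +7 is outermost — subtract 7 both sides, so sub: x = 0 or -14.

Answer: x ∈ {-14, 0}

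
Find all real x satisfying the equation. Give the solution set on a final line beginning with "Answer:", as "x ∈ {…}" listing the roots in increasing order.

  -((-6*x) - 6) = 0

Step 1. [-((-6*x) - 6) = 0] LHS negated; negate both sides, so neg: (-6*x) - 6 = 0.
Step 2. [(-6*x) - 6 = 0] add 6: x sits inside (… - 6), so sub: -6*x = 6.
Step 3. [-6*x = 6] leading coefficient -6: divide by -6, so div: x = -1.

Answer: x ∈ {-1}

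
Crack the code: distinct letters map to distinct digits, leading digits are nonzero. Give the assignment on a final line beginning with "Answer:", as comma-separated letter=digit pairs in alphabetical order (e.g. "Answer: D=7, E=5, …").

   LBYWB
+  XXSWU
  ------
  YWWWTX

Step 1. [col 1: B + U ≡ X (mod 10)] B=9 is one option consistent with column 1 (B + U ≡ X (mod 10), carry-in 0) — take it ⇒ B=9.
Step 2. [col 1: B + U ≡ X (mod 10)] several values work for U in column 1 (B + U ≡ X (mod 10), carry-in 0); try U=5 ⇒ U=5.
Step 3. [Y] Y is the leading digit of a 6-digit sum of two 5-digit numbers; the final carry is exactly 1. So Y=1.
Step 4. [col 1: B + U ≡ X (mod 10)] from column 1 (B=9, U=5, carry-in 0, digits 1,5,9 already taken and all letters distinct): X must equal 4, so X=4.
Step 5. [col 2: W + W ≡ T (mod 10)] no forcing yet in column 2 (carry-in 1); W=3 is free and consistent — try it. So W=3.
Step 6. [col 2: W + W ≡ T (mod 10)] column 2 reads W+W+carry(1)=T with W=3; with digits 1,3,4,5,9 already taken and all letters distinct, the only value for T is 7, so T=7.
Step 7. [col 3: Y + S ≡ W (mod 10)] column 3 reads Y+S+carry(0)=W with Y=1, W=3; with digits 1,3,4,5,7,9 already taken and all letters distinct, the only value for S is 2 ⇒ S=2.
Step 8. [col 5: L + X ≡ W (mod 10)] in column 5 we have L+X≡W with carry-in 1; given X=4, W=3 and digits 1,2,3,4,5,7,9 already taken and all letters distinct, that pins L to 8. So L=8.

Answer: B=9, L=8, S=2, T=7, U=5, W=3, X=4, Y=1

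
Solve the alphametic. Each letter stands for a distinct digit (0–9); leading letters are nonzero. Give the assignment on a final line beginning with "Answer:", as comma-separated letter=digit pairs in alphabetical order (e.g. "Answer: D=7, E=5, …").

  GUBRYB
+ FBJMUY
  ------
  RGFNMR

Step 1. [col 1: B + Y ≡ R (mod 10)] no forcing yet in column 1 (carry-in 0); R=9 is free and consistent — try it ⇒ R=9.
Step 2. [col 1: B + Y ≡ R (mod 10)] no forcing yet in column 1 (carry-in 0); Y=6 is free and consistent — try it. So Y=6.
Step 3. [col 1: B + Y ≡ R (mod 10)] from column 1 (Y=6, R=9, carry-in 0, digits 6,9 already taken and all letters distinct): B must equal 3, so B=3.
Step 4. [col 2: Y + U ≡ M (mod 10)] column 2 (Y + U ≡ M (mod 10), carry-in 0) doesn't pin U yet; pick U=2 and continue. So U=2.
Step 5. [col 2: Y + U ≡ M (mod 10)] from column 2 (Y=6, U=2, carry-in 0, digits 2,3,6,9 already taken and all letters distinct): M must equal 8. So M=8.
Step 6. [col 3: R + M ≡ N (mod 10)] in column 3 we have R+M≡N with carry-in 0; given R=9, M=8 and digits 2,3,6,8,9 already taken and all letters distinct, that pins N to 7 ⇒ N=7.
Step 7. [col 4: B + J ≡ F (mod 10)] several values work for J in column 4 (B + J ≡ F (mod 10), carry-in 1); try J=0. So J=0.
Step 8. [col 4: B + J ≡ F (mod 10)] column 4 reads B+J+carry(1)=F with B=3, J=0; with digits 0,2,3,6,7,8,9 already taken and all letters distinct, the only value for F is 4, so F=4.
Step 9. [col 5: U + B ≡ G (mod 10)] in column 5 we have U+B≡G with carry-in 0; given U=2, B=3 and digits 0,2,3,4,6,7,8,9 already taken and all letters distinct, that pins G to 5, so G=5.

Answer: B=3, F=4, G=5, J=0, M=8, N=7, R=9, U=2, Y=6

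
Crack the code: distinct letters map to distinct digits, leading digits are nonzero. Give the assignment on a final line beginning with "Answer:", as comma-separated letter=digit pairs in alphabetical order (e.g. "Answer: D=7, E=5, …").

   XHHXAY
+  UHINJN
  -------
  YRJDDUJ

Step 1. [col 1: Y + N ≡ J (mod 10)] N=5 is one option consistent with column 1 (Y + N ≡ J (mod 10), carry-in 0) — take it. So N=5.
Step 2. [col 1: Y + N ≡ J (mod 10)] J=6 is one option consistent with column 1 (Y + N ≡ J (mod 10), carry-in 0) — take it. So J=6.
Step 3. [col 1: Y + N ≡ J (mod 10)] from column 1 (N=5, J=6, carry-in 0, digits 5,6 already taken and all letters distinct): Y must equal 1, so Y=1.
Step 4. [col 2: A + J ≡ U (mod 10)] U=8 is one option consistent with column 2 (A + J ≡ U (mod 10), carry-in 0) — take it. So U=8.
Step 5. [col 2: A + J ≡ U (mod 10)] column 2: given J=6, U=8, carry-in 0, and digits 1,5,6,8 already taken and all letters distinct, A+J≡U (mod 10) forces A=2. So A=2.
Step 6. [col 3: X + N ≡ D (mod 10)] X=9 is one option consistent with column 3 (X + N ≡ D (mod 10), carry-in 0) — take it, so X=9.
Step 7. [col 3: X + N ≡ D (mod 10)] from column 3 (X=9, N=5, carry-in 0, digits 1,2,5,6,8,9 already taken and all letters distinct): D must equal 4. So D=4.
Step 8. [col 4: H + I ≡ D (mod 10)] several values work for H in column 4 (H + I ≡ D (mod 10), carry-in 1); try H=3, so H=3.
Step 9. [col 4: H + I ≡ D (mod 10)] from column 4 (H=3, D=4, carry-in 1, digits 1,2,3,4,5,6,8,9 already taken and all letters distinct): I must equal 0. So I=0.
Step 10. [col 6: X + U ≡ R (mod 10)] from column 6 (X=9, U=8, carry-in 0, digits 0,1,2,3,4,5,6,8,9 already taken and all letters distinct): R must equal 7. So R=7.

Answer: A=2, D=4, H=3, I=0, J=6, N=5, R=7, U=8, X=9, Y=1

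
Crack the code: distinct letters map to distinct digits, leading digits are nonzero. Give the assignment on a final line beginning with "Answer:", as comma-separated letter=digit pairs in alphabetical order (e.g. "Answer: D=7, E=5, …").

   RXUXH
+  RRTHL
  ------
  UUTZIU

Step 1. [col 1: H + L ≡ U (mod 10)] several values work for H in column 1 (H + L ≡ U (mod 10), carry-in 0); try H=8 ⇒ H=8.
Step 2. [col 1: H + L ≡ U (mod 10)] no forcing yet in column 1 (carry-in 0); L=3 is free and consistent — try it ⇒ L=3.
Step 3. [col 1: H + L ≡ U (mod 10)] column 1: given H=8, L=3, carry-in 0, and digits 3,8 already taken and all letters distinct, H+L≡U (mod 10) forces U=1. So U=1.
Step 4. [col 2: X + H ≡ I (mod 10)] several values work for X in column 2 (X + H ≡ I (mod 10), carry-in 1); try X=7, so X=7.
Step 5. [col 2: X + H ≡ I (mod 10)] from column 2 (X=7, H=8, carry-in 1, digits 1,3,7,8 already taken and all letters distinct): I must equal 6 ⇒ I=6.
Step 6. [col 3: U + T ≡ Z (mod 10)] several values work for Z in column 3 (U + T ≡ Z (mod 10), carry-in 1); try Z=4 ⇒ Z=4.
Step 7. [col 3: U + T ≡ Z (mod 10)] in column 3 we have U+T≡Z with carry-in 1; given U=1, Z=4 and digits 1,3,4,6,7,8 already taken and all letters distinct, that pins T to 2 ⇒ T=2.
Step 8. [col 4: X + R ≡ T (mod 10)] column 4 reads X+R+carry(0)=T with X=7, T=2; with digits 1,2,3,4,6,7,8 already taken and all letters distinct, the only value for R is 5, so R=5.

Answer: H=8, I=6, L=3, R=5, T=2, U=1, X=7, Z=4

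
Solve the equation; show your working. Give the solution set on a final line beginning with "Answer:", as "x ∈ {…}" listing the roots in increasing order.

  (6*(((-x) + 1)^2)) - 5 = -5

Step 1. [(6*(((-x) + 1)^2)) - 5 = -5] peel the -5: add 5 from each side, so sub: 6*(((-x) + 1)^2) = 0.
Step 2. [6*(((-x) + 1)^2) = 0] 6·(inner) — divide through by 6, so div: ((-x) + 1)^2 = 0.
Step 3. [((-x) + 1)^2 = 0] √ both sides: 0 ≥ 0 gives two branches, so sqrt: (-x) + 1 = 0.
Step 4. [(-x) + 1 = 0] subtract 1: x sits inside (… + 1). So sub: -x = -1.
Step 5. [-x = -1] flip signs both sides. So neg: x = 1.

Answer: x ∈ {1}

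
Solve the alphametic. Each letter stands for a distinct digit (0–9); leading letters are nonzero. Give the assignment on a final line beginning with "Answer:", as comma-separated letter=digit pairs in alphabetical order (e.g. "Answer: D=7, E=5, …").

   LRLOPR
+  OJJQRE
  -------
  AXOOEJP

Step 1. [col 1: R + E ≡ P (mod 10)] P=0 is one option consistent with column 1 (R + E ≡ P (mod 10), carry-in 0) — take it ⇒ P=0.
Step 2. [col 1: R + E ≡ P (mod 10)] R=4 is one option consistent with column 1 (R + E ≡ P (mod 10), carry-in 0) — take it, so R=4.
Step 3. [A] the sum has 7 digits but both addends have 6; that extra leading digit A is the final carry, namely 1. So A=1.
Step 4. [col 1: R + E ≡ P (mod 10)] from column 1 (R=4, P=0, carry-in 0, digits 0,1,4 already taken and all letters distinct): E must equal 6 ⇒ E=6.
Step 5. [col 2: P + R ≡ J (mod 10)] in column 2 we have P+R≡J with carry-in 1; given P=0, R=4 and digits 0,1,4,6 already taken and all letters distinct, that pins J to 5. So J=5.
Step 6. [col 3: O + Q ≡ E (mod 10)] several values work for Q in column 3 (O + Q ≡ E (mod 10), carry-in 0); try Q=7, so Q=7.
Step 7. [col 3: O + Q ≡ E (mod 10)] from column 3 (Q=7, E=6, carry-in 0, digits 0,1,4,5,6,7 already taken and all letters distinct): O must equal 9, so O=9.
Step 8. [col 4: L + J ≡ O (mod 10)] in column 4 we have L+J≡O with carry-in 1; given J=5, O=9 and digits 0,1,4,5,6,7,9 already taken and all letters distinct, that pins L to 3. So L=3.
Step 9. [col 6: L + O ≡ X (mod 10)] column 6 reads L+O+carry(0)=X with L=3, O=9; with digits 0,1,3,4,5,6,7,9 already taken and all letters distinct, the only value for X is 2, so X=2.

Answer: A=1, E=6, J=5, L=3, O=9, P=0, Q=7, R=4, X=2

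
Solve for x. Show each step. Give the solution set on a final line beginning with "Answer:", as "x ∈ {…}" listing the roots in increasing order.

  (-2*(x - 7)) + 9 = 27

Step 1. [(-2*(x - 7)) + 9 = 27] peel the +9: subtract 9 from each side, so sub: -2*(x - 7) = 18.
Step 2. [-2*(x - 7) = 18] divide by the outer -2 ⇒ div: x - 7 = -9.
Step 3. [x - 7 = -9] -7 is outermost — add 7 both sides ⇒ sub: x = -2.

Answer: x ∈ {-2}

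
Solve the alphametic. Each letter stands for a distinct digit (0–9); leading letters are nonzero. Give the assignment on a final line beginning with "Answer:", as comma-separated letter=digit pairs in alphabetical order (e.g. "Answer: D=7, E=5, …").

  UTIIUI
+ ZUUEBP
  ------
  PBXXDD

Step 1. [col 1: I + P ≡ D (mod 10)] column 1 (I + P ≡ D (mod 10), carry-in 0) doesn't pin D yet; pick D=6 and continue. So D=6.
Step 2. [col 1: I + P ≡ D (mod 10)] column 1 (I + P ≡ D (mod 10), carry-in 0) doesn't pin I yet; pick I=7 and continue, so I=7.
Step 3. [col 1: I + P ≡ D (mod 10)] from column 1 (I=7, D=6, carry-in 0, digits 6,7 already taken and all letters distinct): P must equal 9 ⇒ P=9.
Step 4. [col 2: U + B ≡ D (mod 10)] several values work for B in column 2 (U + B ≡ D (mod 10), carry-in 1); try B=2. So B=2.
Step 5. [col 2: U + B ≡ D (mod 10)] column 2: given B=2, D=6, carry-in 1, and digits 2,6,7,9 already taken and all letters distinct, U+B≡D (mod 10) forces U=3, so U=3.
Step 6. [col 3: I + E ≡ X (mod 10)] several values work for X in column 3 (I + E ≡ X (mod 10), carry-in 0); try X=1, so X=1.
Step 7. [col 3: I + E ≡ X (mod 10)] from column 3 (I=7, X=1, carry-in 0, digits 1,2,3,6,7,9 already taken and all letters distinct): E must equal 4, so E=4.
Step 8. [col 5: T + U ≡ B (mod 10)] from column 5 (U=3, B=2, carry-in 1, digits 1,2,3,4,6,7,9 already taken and all letters distinct): T must equal 8. So T=8.
Step 9. [col 6: U + Z ≡ P (mod 10)] in column 6 we have U+Z≡P with carry-in 1; given U=3, P=9 and digits 1,2,3,4,6,7,8,9 already taken and all letters distinct, that pins Z to 5. So Z=5.

Answer: B=2, D=6, E=4, I=7, P=9, T=8, U=3, X=1, Z=5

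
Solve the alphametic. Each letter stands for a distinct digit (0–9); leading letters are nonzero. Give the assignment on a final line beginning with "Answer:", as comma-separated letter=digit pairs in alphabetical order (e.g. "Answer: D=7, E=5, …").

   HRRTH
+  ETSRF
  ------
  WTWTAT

Step 1. [W] adding two 5-digit numbers gives at most 5+1 digits, and here it does — W is that final carry and must be 1, so W=1.
Step 2. [col 1: H + F ≡ T (mod 10)] no forcing yet in column 1 (carry-in 0); H=7 is free and consistent — try it. So H=7.
Step 3. [col 1: H + F ≡ T (mod 10)] no forcing yet in column 1 (carry-in 0); F=9 is free and consistent — try it. So F=9.
Step 4. [col 1: H + F ≡ T (mod 10)] in column 1 we have H+F≡T with carry-in 0; given H=7, F=9 and digits 1,7,9 already taken and all letters distinct, that pins T to 6. So T=6.
Step 5. [col 2: T + R ≡ A (mod 10)] column 2 (T + R ≡ A (mod 10), carry-in 1) doesn't pin R yet; pick R=5 and continue, so R=5.
Step 6. [col 2: T + R ≡ A (mod 10)] from column 2 (T=6, R=5, carry-in 1, digits 1,5,6,7,9 already taken and all letters distinct): A must equal 2, so A=2.
Step 7. [col 3: R + S ≡ T (mod 10)] column 3 reads R+S+carry(1)=T with R=5, T=6; with digits 1,2,5,6,7,9 already taken and all letters distinct, the only value for S is 0 ⇒ S=0.
Step 8. [col 5: H + E ≡ T (mod 10)] in column 5 we have H+E≡T with carry-in 1; given H=7, T=6 and digits 0,1,2,5,6,7,9 already taken and all letters distinct, that pins E to 8 ⇒ E=8.

Answer: A=2, E=8, F=9, H=7, R=5, S=0, T=6, W=1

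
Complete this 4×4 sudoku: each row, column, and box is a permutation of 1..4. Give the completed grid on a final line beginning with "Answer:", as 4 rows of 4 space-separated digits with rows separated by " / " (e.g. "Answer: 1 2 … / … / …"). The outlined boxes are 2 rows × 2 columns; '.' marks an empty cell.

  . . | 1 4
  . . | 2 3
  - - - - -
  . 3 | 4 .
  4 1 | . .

Step 1. [r3c1∈{2}] only 2 remains possible at r3c1 ⇒ r3c1=2.
Step 2. [r3c4∈{1}] only 1 remains possible at r3c4, so r3c4=1.
Step 3. [r4c4∈{2}] only 2 remains possible at r4c4, so r4c4=2.
Step 4. [r1c1∈{3}] r1c1 is down to just 3. So r1c1=3.
Step 5. [r2c2∈{4}] nothing but 4 survives at r2c2 ⇒ r2c2=4.
Step 6. [r4c3∈{3}] only 3 remains possible at r4c3. So r4c3=3.
Step 7. [r1c2∈{2}] r1c2 has the single candidate 2 ⇒ r1c2=2.
Step 8. [r2c1∈{1}] only 1 remains possible at r2c1, so r2c1=1.

Answer: 3 2 1 4 / 1 4 2 3 / 2 3 4 1 / 4 1 3 2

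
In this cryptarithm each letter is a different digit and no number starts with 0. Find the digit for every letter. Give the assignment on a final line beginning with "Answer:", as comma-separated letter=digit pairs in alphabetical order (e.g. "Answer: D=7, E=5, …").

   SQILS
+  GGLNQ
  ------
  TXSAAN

Step 1. [col 1: S + Q ≡ N (mod 10)] several values work for Q in column 1 (S + Q ≡ N (mod 10), carry-in 0); try Q=7 ⇒ Q=7.
Step 2. [col 1: S + Q ≡ N (mod 10)] no forcing yet in column 1 (carry-in 0); N=2 is free and consistent — try it. So N=2.
Step 3. [T] the sum has 6 digits but both addends have 5; that extra leading digit T is the final carry, namely 1. So T=1.
Step 4. [col 1: S + Q ≡ N (mod 10)] column 1 reads S+Q+carry(0)=N with Q=7, N=2; with digits 1,2,7 already taken and all letters distinct, the only value for S is 5 ⇒ S=5.
Step 5. [col 2: L + N ≡ A (mod 10)] column 2 (L + N ≡ A (mod 10), carry-in 1) doesn't pin L yet; pick L=6 and continue. So L=6.
Step 6. [col 2: L + N ≡ A (mod 10)] in column 2 we have L+N≡A with carry-in 1; given L=6, N=2 and digits 1,2,5,6,7 already taken and all letters distinct, that pins A to 9. So A=9.
Step 7. [col 3: I + L ≡ A (mod 10)] column 3: given L=6, A=9, carry-in 0, and digits 1,2,5,6,7,9 already taken and all letters distinct, I+L≡A (mod 10) forces I=3 ⇒ I=3.
Step 8. [col 4: Q + G ≡ S (mod 10)] column 4 reads Q+G+carry(0)=S with Q=7, S=5; with digits 1,2,3,5,6,7,9 already taken and all letters distinct, the only value for G is 8. So G=8.
Step 9. [col 5: S + G ≡ X (mod 10)] in column 5 we have S+G≡X with carry-in 1; given S=5, G=8 and digits 1,2,3,5,6,7,8,9 already taken and all letters distinct, that pins X to 4. So X=4.

Answer: A=9, G=8, I=3, L=6, N=2, Q=7, S=5, T=1, X=4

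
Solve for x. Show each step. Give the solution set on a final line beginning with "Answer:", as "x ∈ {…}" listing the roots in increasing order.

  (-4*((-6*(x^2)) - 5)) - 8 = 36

Step 1. [(-4*((-6*(x^2)) - 5)) - 8 = 36] peel the -8: add 8 from each side, so sub: -4*((-6*(x^2)) - 5) = 44.
Step 2. [-4*((-6*(x^2)) - 5) = 44] -4·(inner) — divide through by -4 ⇒ div: (-6*(x^2)) - 5 = -11.
Step 3. [(-6*(x^2)) - 5 = -11] add 5: x sits inside (… - 5). So sub: -6*(x^2) = -6.
Step 4. [-6*(x^2) = -6] -6·(inner) — divide through by -6, so div: x^2 = 1.
Step 5. [x^2 = 1] √ both sides: 1 ≥ 0 gives two branches ⇒ sqrt: x = 1 or -1.

Answer: x ∈ {-1, 1}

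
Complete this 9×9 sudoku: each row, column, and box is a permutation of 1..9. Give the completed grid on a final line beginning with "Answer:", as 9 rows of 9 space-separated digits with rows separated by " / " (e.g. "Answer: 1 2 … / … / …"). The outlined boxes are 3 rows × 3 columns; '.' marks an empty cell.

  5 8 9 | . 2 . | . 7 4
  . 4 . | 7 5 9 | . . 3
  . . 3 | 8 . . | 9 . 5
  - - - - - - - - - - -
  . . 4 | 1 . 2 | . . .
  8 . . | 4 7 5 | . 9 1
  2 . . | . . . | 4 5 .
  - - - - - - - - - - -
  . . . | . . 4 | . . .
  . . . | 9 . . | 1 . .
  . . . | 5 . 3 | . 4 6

Step 1. [r5c3∈{6}] r5c3 is down to just 6 ⇒ r5c3=6.
Step 2. [r7c4∈{2,6}] col 4 places 2 nowhere but r7c4. So r7c4=2.
Step 3. [r8c9∈{2,7,8}] across col 9, 2 lands solely at r8c9. So r8c9=2.
Step 4. [r1c7∈{6}] only 6 remains possible at r1c7, so r1c7=6.
Step 5. [r5c2∈{3}] only 3 remains possible at r5c2, so r5c2=3.
Step 6. [r8c6∈{6,7,8}] in col 6, 7 fits only at r8c6, so r8c6=7.
Step 7. [r7c7∈{3,5,7,8}] r7c7 is the only open cell in col 7 admitting 5. So r7c7=5.
Step 8. [r2c1∈{1,6}] r2c1 is the only open cell in row 2 admitting 6. So r2c1=6.
Step 9. [r6c4∈{3,6}] in col 4, 6 fits only at r6c4, so r6c4=6.
Step 10. [r7c9∈{7,8,9}] col 9 places 9 nowhere but r7c9. So r7c9=9.
Step 11. [r9c7∈{7,8}] r9c7 is the only open cell in box 9 admitting 7. So r9c7=7.
Step 12. [r6c5∈{3,8,9}] in row 6, 3 fits only at r6c5. So r6c5=3.
Step 13. [r6c2∈{1,7,9}] 9 has one home in row 6: r6c2, so r6c2=9.
Step 14. [r4c1∈{7}] only 7 remains possible at r4c1. So r4c1=7.
Step 15. [r3c1∈{1}] r3c1's peers cover all but 1. So r3c1=1.
Step 16. [r2c3∈{2}] nothing but 2 survives at r2c3, so r2c3=2.
Step 17. [r4c9∈{8}] nothing but 8 survives at r4c9. So r4c9=8.
Step 18. [r7c3∈{1,7,8}] 7 has one home in col 3: r7c3 ⇒ r7c3=7.
Step 19. [r8c3∈{5,8}] 5 has one home in col 3: r8c3 ⇒ r8c3=5.
Step 20. [r8c2∈{6}] nothing but 6 survives at r8c2. So r8c2=6.
Step 21. [r7c2∈{1}] nothing but 1 survives at r7c2 ⇒ r7c2=1.
Step 22. [r8c5∈{8}] r8c5's peers cover all but 8. So r8c5=8.
Step 23. [r8c8∈{3}] only 3 remains possible at r8c8, so r8c8=3.
Step 24. [r3c6∈{6}] nothing but 6 survives at r3c6 ⇒ r3c6=6.
Step 25. [r2c8∈{1,8}] 1 has one home in row 2: r2c8. So r2c8=1.
Step 26. [r9c5∈{1}] r9c5's peers cover all but 1 ⇒ r9c5=1.
Step 27. [r7c8∈{8}] r7c8's peers cover all but 8. So r7c8=8.
Step 28. [r8c1∈{4}] only 4 remains possible at r8c1 ⇒ r8c1=4.
Step 29. [r5c7∈{2}] r5c7 is down to just 2. So r5c7=2.
Step 30. [r1c6∈{1}] r1c6 is down to just 1, so r1c6=1.
Step 31. [r9c3∈{8}] r9c3's peers cover all but 8 ⇒ r9c3=8.
Step 32. [r4c8∈{6}] nothing but 6 survives at r4c8, so r4c8=6.
Step 33. [r3c2∈{7}] r3c2 is down to just 7, so r3c2=7.
Step 34. [r7c5∈{6}] nothing but 6 survives at r7c5 ⇒ r7c5=6.
Step 35. [r4c2∈{5}] nothing but 5 survives at r4c2. So r4c2=5.
Step 36. [r1c4∈{3}] only 3 remains possible at r1c4. So r1c4=3.
Step 37. [r6c6∈{8}] r6c6's peers cover all but 8. So r6c6=8.
Step 38. [r7c1∈{3}] nothing but 3 survives at r7c1. So r7c1=3.
Step 39. [r3c5∈{4}] only 4 remains possible at r3c5, so r3c5=4.
Step 40. [r6c9∈{7}] nothing but 7 survives at r6c9, so r6c9=7.
Step 41. [r4c5∈{9}] r4c5's peers cover all but 9 ⇒ r4c5=9.
Step 42. [r9c2∈{2}] r9c2 has the single candidate 2. So r9c2=2.
Step 43. [r3c8∈{2}] only 2 remains possible at r3c8. So r3c8=2.
Step 44. [r9c1∈{9}] r9c1's peers cover all but 9 ⇒ r9c1=9.
Step 45. [r6c3∈{1}] r6c3 is down to just 1 ⇒ r6c3=1.
Step 46. [r2c7∈{8}] nothing but 8 survives at r2c7 ⇒ r2c7=8.
Step 47. [r4c7∈{3}] r4c7 is down to just 3 ⇒ r4c7=3.

Answer: 5 8 9 3 2 1 6 7 4 / 6 4 2 7 5 9 8 1 3 / 1 7 3 8 4 6 9 2 5 / 7 5 4 1 9 2 3 6 8 / 8 3 6 4 7 5 2 9 1 / 2 9 1 6 3 8 4 5 7 / 3 1 7 2 6 4 5 8 9 / 4 6 5 9 8 7 1 3 2 / 9 2 8 5 1 3 7 4 6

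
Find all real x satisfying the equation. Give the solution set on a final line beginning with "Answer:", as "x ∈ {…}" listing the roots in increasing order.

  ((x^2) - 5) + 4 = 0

Step 1. [((x^2) - 5) + 4 = 0] +4 is outermost — subtract 4 both sides. So sub: (x^2) - 5 = -4.
Step 2. [(x^2) - 5 = -4] peel the -5: add 5 from each side ⇒ sub: x^2 = 1.
Step 3. [x^2 = 1] √ both sides: 1 ≥ 0 gives two branches. So sqrt: x = 1 or -1.

Answer: x ∈ {-1, 1}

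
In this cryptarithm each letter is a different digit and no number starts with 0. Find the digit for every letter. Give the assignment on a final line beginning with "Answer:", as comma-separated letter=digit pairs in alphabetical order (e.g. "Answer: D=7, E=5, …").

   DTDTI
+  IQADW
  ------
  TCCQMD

Step 1. [col 1: I + W ≡ D (mod 10)] D=3 is one option consistent with column 1 (I + W ≡ D (mod 10), carry-in 0) — take it, so D=3.
Step 2. [col 1: I + W ≡ D (mod 10)] no forcing yet in column 1 (carry-in 0); W=4 is free and consistent — try it ⇒ W=4.
Step 3. [col 1: I + W ≡ D (mod 10)] column 1 reads I+W+carry(0)=D with W=4, D=3; with digits 3,4 already taken and all letters distinct, the only value for I is 9. So I=9.
Step 4. [col 2: T + D ≡ M (mod 10)] no forcing yet in column 2 (carry-in 1); M=5 is free and consistent — try it. So M=5.
Step 5. [col 2: T + D ≡ M (mod 10)] column 2: given D=3, M=5, carry-in 1, and digits 3,4,5,9 already taken and all letters distinct, T+D≡M (mod 10) forces T=1. So T=1.
Step 6. [col 3: D + A ≡ Q (mod 10)] in column 3 we have D+A≡Q with carry-in 0; given D=3 and digits 1,3,4,5,9 already taken and all letters distinct, that pins Q to 0 ⇒ Q=0.
Step 7. [col 3: D + A ≡ Q (mod 10)] column 3 reads D+A+carry(0)=Q with D=3, Q=0; with digits 0,1,3,4,5,9 already taken and all letters distinct, the only value for A is 7, so A=7.
Step 8. [col 4: T + Q ≡ C (mod 10)] column 4: given T=1, Q=0, carry-in 1, and digits 0,1,3,4,5,7,9 already taken and all letters distinct, T+Q≡C (mod 10) forces C=2 ⇒ C=2.

Answer: A=7, C=2, D=3, I=9, M=5, Q=0, T=1, W=4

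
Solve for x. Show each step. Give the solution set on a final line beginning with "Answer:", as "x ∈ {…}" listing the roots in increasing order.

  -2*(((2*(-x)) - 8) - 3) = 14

Step 1. [-2*(((2*(-x)) - 8) - 3) = 14] divide by the outer -2 ⇒ div: ((2*(-x)) - 8) - 3 = -7.
Step 2. [((2*(-x)) - 8) - 3 = -7] add 3: x sits inside (… - 3) ⇒ sub: (2*(-x)) - 8 = -4.
Step 3. [(2*(-x)) - 8 = -4] 2 | LHS and 2 | -4: pull 2 out ⇒ factor: (-x) - 4 = -2.
Step 4. [(-x) - 4 = -2] 4 comes off first (add 4), so sub: -x = 2.
Step 5. [-x = 2] LHS negated; negate both sides, so neg: x = -2.

Answer: x ∈ {-2}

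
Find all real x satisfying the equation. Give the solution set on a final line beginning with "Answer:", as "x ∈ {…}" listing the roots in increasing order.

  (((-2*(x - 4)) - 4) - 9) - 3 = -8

Step 1. [(((-2*(x - 4)) - 4) - 9) - 3 = -8] 3 comes off first (add 3). So sub: ((-2*(x - 4)) - 4) - 9 = -5.
Step 2. [((-2*(x - 4)) - 4) - 9 = -5] peel the -9: add 9 from each side, so sub: (-2*(x - 4)) - 4 = 4.
Step 3. [(-2*(x - 4)) - 4 = 4] -4 is outermost — add 4 both sides. So sub: -2*(x - 4) = 8.
Step 4. [-2*(x - 4) = 8] divide by the outer -2 ⇒ div: x - 4 = -4.
Step 5. [x - 4 = -4] -4 is outermost — add 4 both sides ⇒ sub: x = 0.

Answer: x ∈ {0}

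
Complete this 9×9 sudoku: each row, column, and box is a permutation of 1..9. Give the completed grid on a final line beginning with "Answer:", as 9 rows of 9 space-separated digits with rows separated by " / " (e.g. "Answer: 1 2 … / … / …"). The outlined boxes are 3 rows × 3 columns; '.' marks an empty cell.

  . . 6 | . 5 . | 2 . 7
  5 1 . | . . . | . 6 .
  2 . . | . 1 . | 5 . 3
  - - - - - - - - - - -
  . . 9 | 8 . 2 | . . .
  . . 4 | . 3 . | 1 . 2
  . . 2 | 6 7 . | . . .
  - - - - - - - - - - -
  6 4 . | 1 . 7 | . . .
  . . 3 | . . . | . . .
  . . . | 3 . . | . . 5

Step 1. [r4c5∈{4}] nothing but 4 survives at r4c5 ⇒ r4c5=4.
Step 2. [r8c9∈{1,4,6,8,9}] across col 9, 1 lands solely at r8c9 ⇒ r8c9=1.
Step 3. [r1c1∈{3,4,8,9}] col 1 places 4 nowhere but r1c1 ⇒ r1c1=4.
Step 4. [r1c4∈{9}] r1c4 has the single candidate 9, so r1c4=9.
Step 5. [r5c4∈{5}] only 5 remains possible at r5c4. So r5c4=5.
Step 6. [r8c6∈{4,5,6,8,9}] 5 has one home in col 6: r8c6 ⇒ r8c6=5.
Step 7. [r3c2∈{7,8,9}] 9 has one home in box 1: r3c2. So r3c2=9.
Step 8. [r4c1∈{1,3,7}] across row 4, 1 lands solely at r4c1. So r4c1=1.
Step 9. [r6c1∈{3,8}] col 1 places 3 nowhere but r6c1 ⇒ r6c1=3.
Step 10. [r5c2∈{6,7,8}] in row 5, 6 fits only at r5c2. So r5c2=6.
Step 11. [r5c6∈{9}] only 9 remains possible at r5c6. So r5c6=9.
Step 12. [r2c6∈{3,4,8}] 3 has one home in row 2: r2c6, so r2c6=3.
Step 13. [r1c6∈{8}] only 8 remains possible at r1c6, so r1c6=8.
Step 14. [r2c5∈{2}] r2c5 is down to just 2 ⇒ r2c5=2.
Step 15. [r7c8∈{2,3,8,9}] in row 7, 2 fits only at r7c8, so r7c8=2.
Step 16. [r4c8∈{3,5,7}] 3 has one home in col 8: r4c8 ⇒ r4c8=3.
Step 17. [r6c8∈{4,5,8,9}] col 8 places 5 nowhere but r6c8 ⇒ r6c8=5.
Step 18. [r6c2∈{8}] r6c2 has the single candidate 8 ⇒ r6c2=8.
Step 19. [r5c8∈{7,8}] in row 5, 8 fits only at r5c8. So r5c8=8.
Step 20. [r3c8∈{4}] r3c8 has the single candidate 4. So r3c8=4.
Step 21. [r3c3∈{7,8}] across row 3, 8 lands solely at r3c3, so r3c3=8.
Step 22. [r4c7∈{6,7}] across box 6, 7 lands solely at r4c7 ⇒ r4c7=7.
Step 23. [r9c6∈{4,6}] col 6 places 4 nowhere but r9c6 ⇒ r9c6=4.
Step 24. [r8c7∈{4,6,8,9}] in row 8, 4 fits only at r8c7, so r8c7=4.
Step 25. [r6c7∈{9}] only 9 remains possible at r6c7, so r6c7=9.
Step 26. [r2c7∈{8}] only 8 remains possible at r2c7. So r2c7=8.
Step 27. [r8c5∈{6,8,9}] across row 8, 6 lands solely at r8c5 ⇒ r8c5=6.
Step 28. [r8c1∈{7,8,9}] r8c1 is the only open cell in row 8 admitting 8 ⇒ r8c1=8.
Step 29. [r9c1∈{7,9}] in col 1, 9 fits only at r9c1, so r9c1=9.
Step 30. [r9c8∈{7}] only 7 remains possible at r9c8 ⇒ r9c8=7.
Step 31. [r7c9∈{8,9}] in col 9, 8 fits only at r7c9. So r7c9=8.
Step 32. [r2c4∈{4,7}] row 2 places 4 nowhere but r2c4, so r2c4=4.
Step 33. [r9c2∈{2}] r9c2 is down to just 2 ⇒ r9c2=2.
Step 34. [r9c7∈{6}] r9c7 is down to just 6. So r9c7=6.
Step 35. [r3c6∈{6}] only 6 remains possible at r3c6. So r3c6=6.
Step 36. [r8c4∈{2}] r8c4 has the single candidate 2, so r8c4=2.
Step 37. [r2c9∈{9}] only 9 remains possible at r2c9 ⇒ r2c9=9.
Step 38. [r8c8∈{9}] only 9 remains possible at r8c8 ⇒ r8c8=9.
Step 39. [r8c2∈{7}] r8c2's peers cover all but 7, so r8c2=7.
Step 40. [r6c9∈{4}] r6c9's peers cover all but 4, so r6c9=4.
Step 41. [r4c2∈{5}] r4c2 has the single candidate 5 ⇒ r4c2=5.
Step 42. [r5c1∈{7}] only 7 remains possible at r5c1 ⇒ r5c1=7.
Step 43. [r9c5∈{8}] nothing but 8 survives at r9c5 ⇒ r9c5=8.
Step 44. [r4c9∈{6}] r4c9 has the single candidate 6 ⇒ r4c9=6.
Step 45. [r7c3∈{5}] r7c3 is down to just 5. So r7c3=5.
Step 46. [r1c8∈{1}] r1c8 is down to just 1 ⇒ r1c8=1.
Step 47. [r6c6∈{1}] r6c6 has the single candidate 1, so r6c6=1.
Step 48. [r7c7∈{3}] r7c7's peers cover all but 3. So r7c7=3.
Step 49. [r9c3∈{1}] only 1 remains possible at r9c3 ⇒ r9c3=1.
Step 50. [r7c5∈{9}] r7c5 is down to just 9. So r7c5=9.
Step 51. [r3c4∈{7}] only 7 remains possible at r3c4. So r3c4=7.
Step 52. [r1c2∈{3}] nothing but 3 survives at r1c2, so r1c2=3.
Step 53. [r2c3∈{7}] r2c3 is down to just 7, so r2c3=7.

Answer: 4 3 6 9 5 8 2 1 7 / 5 1 7 4 2 3 8 6 9 / 2 9 8 7 1 6 5 4 3 / 1 5 9 8 4 2 7 3 6 / 7 6 4 5 3 9 1 8 2 / 3 8 2 6 7 1 9 5 4 / 6 4 5 1 9 7 3 2 8 / 8 7 3 2 6 5 4 9 1 / 9 2 1 3 8 4 6 7 5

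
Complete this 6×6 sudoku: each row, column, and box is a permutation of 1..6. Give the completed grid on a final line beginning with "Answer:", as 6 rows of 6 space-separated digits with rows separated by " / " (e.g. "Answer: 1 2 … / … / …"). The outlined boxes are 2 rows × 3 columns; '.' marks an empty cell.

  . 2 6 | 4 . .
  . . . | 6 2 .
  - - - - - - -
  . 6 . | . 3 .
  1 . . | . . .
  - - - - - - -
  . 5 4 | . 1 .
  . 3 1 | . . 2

Step 1. [r1c5∈{5}] only 5 remains possible at r1c5 ⇒ r1c5=5.
Step 2. [r4c2∈{4}] r4c2 has the single candidate 4 ⇒ r4c2=4.
Step 3. [r1c6∈{1,3}] across row 1, 1 lands solely at r1c6, so r1c6=1.
Step 4. [r4c3∈{2,3,5}] across row 4, 3 lands solely at r4c3 ⇒ r4c3=3.
Step 5. [r3c3∈{2,5}] col 3 places 2 nowhere but r3c3, so r3c3=2.
Step 6. [r3c1∈{5}] only 5 remains possible at r3c1, so r3c1=5.
Step 7. [r4c5∈{6}] r4c5 is down to just 6 ⇒ r4c5=6.
Step 8. [r2c6∈{3}] nothing but 3 survives at r2c6 ⇒ r2c6=3.
Step 9. [r6c1∈{6}] nothing but 6 survives at r6c1, so r6c1=6.
Step 10. [r4c4∈{2,5}] r4c4 is the only open cell in row 4 admitting 2, so r4c4=2.
Step 11. [r1c1∈{3}] only 3 remains possible at r1c1. So r1c1=3.
Step 12. [r6c5∈{4}] r6c5 is down to just 4 ⇒ r6c5=4.
Step 13. [r2c2∈{1}] nothing but 1 survives at r2c2, so r2c2=1.
Step 14. [r5c6∈{6}] r5c6 is down to just 6 ⇒ r5c6=6.
Step 15. [r3c6∈{4}] nothing but 4 survives at r3c6 ⇒ r3c6=4.
Step 16. [r5c4∈{3}] only 3 remains possible at r5c4. So r5c4=3.
Step 17. [r2c1∈{4}] r2c1's peers cover all but 4, so r2c1=4.
Step 18. [r2c3∈{5}] r2c3 is down to just 5, so r2c3=5.
Step 19. [r4c6∈{5}] nothing but 5 survives at r4c6. So r4c6=5.
Step 20. [r6c4∈{5}] only 5 remains possible at r6c4, so r6c4=5.
Step 21. [r3c4∈{1}] r3c4 is down to just 1, so r3c4=1.
Step 22. [r5c1∈{2}] only 2 remains possible at r5c1, so r5c1=2.

Answer: 3 2 6 4 5 1 / 4 1 5 6 2 3 / 5 6 2 1 3 4 / 1 4 3 2 6 5 / 2 5 4 3 1 6 / 6 3 1 5 4 2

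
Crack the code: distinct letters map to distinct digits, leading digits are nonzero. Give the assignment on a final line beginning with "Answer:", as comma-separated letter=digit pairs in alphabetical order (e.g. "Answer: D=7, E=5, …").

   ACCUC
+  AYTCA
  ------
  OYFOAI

Step 1. [col 1: C + A ≡ I (mod 10)] I=3 is one option consistent with column 1 (C + A ≡ I (mod 10), carry-in 0) — take it, so I=3.
Step 2. [col 1: C + A ≡ I (mod 10)] no forcing yet in column 1 (carry-in 0); A=5 is free and consistent — try it, so A=5.
Step 3. [O] the sum has 6 digits but both addends have 5; that extra leading digit O is the final carry, namely 1. So O=1.
Step 4. [col 1: C + A ≡ I (mod 10)] column 1 reads C+A+carry(0)=I with A=5, I=3; with digits 1,3,5 already taken and all letters distinct, the only value for C is 8 ⇒ C=8.
Step 5. [col 2: U + C ≡ A (mod 10)] from column 2 (C=8, A=5, carry-in 1, digits 1,3,5,8 already taken and all letters distinct): U must equal 6 ⇒ U=6.
Step 6. [col 3: C + T ≡ O (mod 10)] from column 3 (C=8, O=1, carry-in 1, digits 1,3,5,6,8 already taken and all letters distinct): T must equal 2, so T=2.
Step 7. [col 4: C + Y ≡ F (mod 10)] in column 4 we have C+Y≡F with carry-in 1; given C=8 and digits 1,2,3,5,6,8 already taken and all letters distinct, that pins Y to 0, so Y=0.
Step 8. [col 4: C + Y ≡ F (mod 10)] in column 4 we have C+Y≡F with carry-in 1; given C=8, Y=0 and digits 0,1,2,3,5,6,8 already taken and all letters distinct, that pins F to 9, so F=9.

Answer: A=5, C=8, F=9, I=3, O=1, T=2, U=6, Y=0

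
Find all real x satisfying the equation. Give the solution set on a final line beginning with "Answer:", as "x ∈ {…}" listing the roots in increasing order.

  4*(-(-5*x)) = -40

Step 1. [4*(-(-5*x)) = -40] divide by the outer 4. So div: -(-5*x) = -10.
Step 2. [-(-5*x) = -10] flip signs both sides ⇒ neg: -5*x = 10.
Step 3. [-5*x = 10] -5 out front; divide by -5, so div: x = -2.

Answer: x ∈ {-2}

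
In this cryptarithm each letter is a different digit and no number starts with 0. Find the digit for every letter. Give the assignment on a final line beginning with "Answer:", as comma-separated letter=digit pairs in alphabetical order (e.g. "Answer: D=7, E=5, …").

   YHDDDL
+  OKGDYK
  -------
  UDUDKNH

Step 1. [col 1: L + K ≡ H (mod 10)] K=4 is one option consistent with column 1 (L + K ≡ H (mod 10), carry-in 0) — take it ⇒ K=4.
Step 2. [col 1: L + K ≡ H (mod 10)] H=7 is one option consistent with column 1 (L + K ≡ H (mod 10), carry-in 0) — take it. So H=7.
Step 3. [U] U is the leading digit of a 7-digit sum of two 6-digit numbers; the final carry is exactly 1, so U=1.
Step 4. [col 1: L + K ≡ H (mod 10)] column 1: given K=4, H=7, carry-in 0, and digits 1,4,7 already taken and all letters distinct, L+K≡H (mod 10) forces L=3, so L=3.
Step 5. [col 2: D + Y ≡ N (mod 10)] no forcing yet in column 2 (carry-in 0); Y=6 is free and consistent — try it, so Y=6.
Step 6. [col 2: D + Y ≡ N (mod 10)] several values work for N in column 2 (D + Y ≡ N (mod 10), carry-in 0); try N=8 ⇒ N=8.
Step 7. [col 2: D + Y ≡ N (mod 10)] from column 2 (Y=6, N=8, carry-in 0, digits 1,3,4,6,7,8 already taken and all letters distinct): D must equal 2 ⇒ D=2.
Step 8. [col 4: D + G ≡ D (mod 10)] column 4: given D=2, carry-in 0, and digits 1,2,3,4,6,7,8 already taken and all letters distinct, D+G≡D (mod 10) forces G=0. So G=0.
Step 9. [col 6: Y + O ≡ D (mod 10)] in column 6 we have Y+O≡D with carry-in 1; given Y=6, D=2 and digits 0,1,2,3,4,6,7,8 already taken and all letters distinct, that pins O to 5, so O=5.

Answer: D=2, G=0, H=7, K=4, L=3, N=8, O=5, U=1, Y=6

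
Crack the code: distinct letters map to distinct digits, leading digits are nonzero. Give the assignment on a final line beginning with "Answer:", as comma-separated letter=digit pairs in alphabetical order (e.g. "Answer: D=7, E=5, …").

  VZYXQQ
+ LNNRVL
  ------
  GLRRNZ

Step 1. [col 1: Q + L ≡ Z (mod 10)] several values work for L in column 1 (Q + L ≡ Z (mod 10), carry-in 0); try L=5 ⇒ L=5.
Step 2. [col 1: Q + L ≡ Z (mod 10)] column 1 (Q + L ≡ Z (mod 10), carry-in 0) doesn't pin Q yet; pick Q=4 and continue. So Q=4.
Step 3. [col 1: Q + L ≡ Z (mod 10)] column 1: given Q=4, L=5, carry-in 0, and digits 4,5 already taken and all letters distinct, Q+L≡Z (mod 10) forces Z=9. So Z=9.
Step 4. [col 2: Q + V ≡ N (mod 10)] no forcing yet in column 2 (carry-in 0); N=6 is free and consistent — try it, so N=6.
Step 5. [col 2: Q + V ≡ N (mod 10)] from column 2 (Q=4, N=6, carry-in 0, digits 4,5,6,9 already taken and all letters distinct): V must equal 2 ⇒ V=2.
Step 6. [col 3: X + R ≡ R (mod 10)] column 3: given nothing yet, carry-in 0, and digits 2,4,5,6,9 already taken and all letters distinct, X+R≡R (mod 10) forces X=0 ⇒ X=0.
Step 7. [col 3: X + R ≡ R (mod 10)] R=7 is one option consistent with column 3 (X + R ≡ R (mod 10), carry-in 0) — take it ⇒ R=7.
Step 8. [col 4: Y + N ≡ R (mod 10)] column 4 reads Y+N+carry(0)=R with N=6, R=7; with digits 0,2,4,5,6,7,9 already taken and all letters distinct, the only value for Y is 1, so Y=1.
Step 9. [col 6: V + L ≡ G (mod 10)] column 6: given V=2, L=5, carry-in 1, and digits 0,1,2,4,5,6,7,9 already taken and all letters distinct, V+L≡G (mod 10) forces G=8, so G=8.

Answer: G=8, L=5, N=6, Q=4, R=7, V=2, X=0, Y=1, Z=9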